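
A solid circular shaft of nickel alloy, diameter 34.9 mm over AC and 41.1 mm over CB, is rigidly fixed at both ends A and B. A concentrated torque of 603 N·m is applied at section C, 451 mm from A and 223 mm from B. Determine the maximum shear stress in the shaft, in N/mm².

Compatibility: T_A·a/J_AC = T_B·b/J_CB with T_A + T_B = T₀.
J_AC = 1.46×10^-7 m⁴, J_CB = 2.80×10^-7 m⁴, so T_A = T₀·(J_AC/a)/((J_AC/a)+(J_CB/b)) = 123.3 N·m, T_B = 479.7 N·m.
τ in each portion: τ_AC = 1.48×10^7 Pa, τ_CB = 3.52×10^7 Pa; maximum is in CB.
τ_max = T_CB·r/J = 479.7·0.0206/2.80×10^-7 = 3.519×10^7 Pa.

35.2 N/mm²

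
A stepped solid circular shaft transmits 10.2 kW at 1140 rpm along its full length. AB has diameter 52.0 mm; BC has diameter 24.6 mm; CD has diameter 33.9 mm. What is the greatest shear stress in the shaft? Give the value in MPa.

ω = 2π·1140/60 = 119.4 rad/s, so T = P/ω = 10.2×10³ / 119.4 = 85.44 N·m.
Under the same torque, τ_max = 16T/(πd³) is largest where d is smallest — segment BC (d = 24.6 mm).
τ_max = 16·85.44/(π·(0.0246)³) = 2.923×10^7 Pa.

29.2 MPa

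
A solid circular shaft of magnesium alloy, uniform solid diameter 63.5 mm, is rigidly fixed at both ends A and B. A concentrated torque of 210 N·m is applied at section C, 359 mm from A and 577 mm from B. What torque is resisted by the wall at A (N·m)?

129 N·m

With uniform GJ and both ends fixed, compatibility θ_AC = θ_CB gives T_A·a = T_B·b, together with T_A + T_B = T₀.
T_A = T₀·b/(a+b) = 210.0·577/936.0 = 129.5 N·m; T_B = 80.54 N·m.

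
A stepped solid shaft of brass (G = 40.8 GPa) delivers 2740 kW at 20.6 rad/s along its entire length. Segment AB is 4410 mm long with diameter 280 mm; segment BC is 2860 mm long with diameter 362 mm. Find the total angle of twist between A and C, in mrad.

29.4 mrad

ω = 20.6 rad/s, so T = P/ω = 2740×10³ / 20.60 = 133000 N·m.
J_AB = π(0.280)⁴/32 = 6.03×10^-4 m⁴; J_BC = π(0.362)⁴/32 = 1.69×10^-3 m⁴.
θ = (T/G)·Σ L_i/J_i = (133000/40.8×10⁹)·(4.41/6.03×10^-4 + 2.86/1.69×10^-3) = 0.02936 rad.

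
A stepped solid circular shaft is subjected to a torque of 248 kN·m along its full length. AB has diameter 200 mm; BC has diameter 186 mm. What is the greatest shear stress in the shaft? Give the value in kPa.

196000 kPa

Under the same torque, τ_max = 16T/(πd³) is largest where d is smallest — segment BC (d = 186 mm).
τ_max = 16·248000/(π·(0.186)³) = 1.963×10^8 Pa.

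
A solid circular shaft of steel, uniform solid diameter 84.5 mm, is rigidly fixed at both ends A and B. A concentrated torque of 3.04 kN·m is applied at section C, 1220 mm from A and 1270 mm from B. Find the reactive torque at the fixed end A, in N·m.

1550 N·m

With uniform GJ and both ends fixed, compatibility θ_AC = θ_CB gives T_A·a = T_B·b, together with T_A + T_B = T₀.
T_A = T₀·b/(a+b) = 3040·1270/2490 = 1551 N·m; T_B = 1489 N·m.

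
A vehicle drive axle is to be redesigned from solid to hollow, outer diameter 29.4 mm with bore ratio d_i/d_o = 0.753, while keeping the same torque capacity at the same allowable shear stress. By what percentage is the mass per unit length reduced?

43.9 %

Equal τ_max and T ⇒ the solid shaft needs d_s³ = d_o³(1−k⁴), so d_s = 29.4·(1−0.753⁴)^(1/3) = 25.83 mm.
Area ratio A_h/A_s = d_o²(1−k²)/d_s² = (1−k²)/(1−k⁴)^(2/3) = 0.5608.
Mass saving = 1 − 0.5608 = 43.9 %.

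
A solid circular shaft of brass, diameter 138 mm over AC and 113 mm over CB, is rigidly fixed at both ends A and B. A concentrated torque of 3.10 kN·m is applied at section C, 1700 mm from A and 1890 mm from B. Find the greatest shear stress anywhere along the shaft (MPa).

4.28 MPa

Compatibility: T_A·a/J_AC = T_B·b/J_CB with T_A + T_B = T₀.
J_AC = 3.56×10^-5 m⁴, J_CB = 1.60×10^-5 m⁴, so T_A = T₀·(J_AC/a)/((J_AC/a)+(J_CB/b)) = 2207 N·m, T_B = 892.6 N·m.
τ in each portion: τ_AC = 4.28×10^6 Pa, τ_CB = 3.15×10^6 Pa; maximum is in AC.
τ_max = T_AC·r/J = 2207·0.0690/3.56×10^-5 = 4.278×10^6 Pa.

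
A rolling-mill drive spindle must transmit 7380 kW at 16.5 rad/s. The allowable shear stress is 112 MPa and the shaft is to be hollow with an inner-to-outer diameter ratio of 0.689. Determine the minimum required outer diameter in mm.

297 mm

ω = 16.5 rad/s, so T = P/ω = 7380×10³ / 16.50 = 447300 N·m.
For a hollow shaft with d_i/d_o = 0.689: τ_max = 16T/(π d_o³ (1−k⁴)), so d_o = [16T/(π τ_allow (1−k⁴))]^(1/3) = [16·447300/(π·1.12×10^8·0.7746)]^(1/3) = 0.2972 m.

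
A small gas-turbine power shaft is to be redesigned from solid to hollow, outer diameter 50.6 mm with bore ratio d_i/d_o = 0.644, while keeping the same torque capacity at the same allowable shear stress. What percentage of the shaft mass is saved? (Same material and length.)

Equal τ_max and T ⇒ the solid shaft needs d_s³ = d_o³(1−k⁴), so d_s = 50.6·(1−0.644⁴)^(1/3) = 47.51 mm.
Area ratio A_h/A_s = d_o²(1−k²)/d_s² = (1−k²)/(1−k⁴)^(2/3) = 0.6637.
Mass saving = 1 − 0.6637 = 33.6 %.

33.6 %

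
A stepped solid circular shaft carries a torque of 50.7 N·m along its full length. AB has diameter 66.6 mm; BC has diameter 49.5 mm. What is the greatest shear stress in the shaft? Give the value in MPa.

Under the same torque, τ_max = 16T/(πd³) is largest where d is smallest — segment BC (d = 49.5 mm).
τ_max = 16·50.70/(π·(0.0495)³) = 2.129×10^6 Pa.

2.13 MPa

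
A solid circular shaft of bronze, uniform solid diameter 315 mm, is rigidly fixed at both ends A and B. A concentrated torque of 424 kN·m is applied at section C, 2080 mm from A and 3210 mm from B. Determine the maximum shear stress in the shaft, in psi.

With uniform GJ and both ends fixed, compatibility θ_AC = θ_CB gives T_A·a = T_B·b, together with T_A + T_B = T₀.
T_A = T₀·b/(a+b) = 424000·3210/5290 = 257300 N·m; T_B = 166700 N·m.
τ in each portion: τ_AC = 4.19×10^7 Pa, τ_CB = 2.72×10^7 Pa; maximum is in AC.
τ_max = T_AC·r/J = 257300·0.158/9.67×10^-4 = 4.192×10^7 Pa.

6080 psi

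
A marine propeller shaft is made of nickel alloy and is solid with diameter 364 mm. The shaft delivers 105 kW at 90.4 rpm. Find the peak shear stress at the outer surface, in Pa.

ω = 2π·90.4/60 = 9.467 rad/s, so T = P/ω = 105×10³ / 9.467 = 11090 N·m.
J = πd⁴/32 = π(0.364)⁴/32 = 1.723×10^-3 m⁴.
τ_max = T·r/J = 11090 × 0.182 / 1.723×10^-3 = 1.171×10^6 Pa.

1.17e6 Pa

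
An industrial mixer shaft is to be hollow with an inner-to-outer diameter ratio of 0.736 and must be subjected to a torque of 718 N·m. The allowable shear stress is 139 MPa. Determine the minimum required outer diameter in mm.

33.4 mm

For a hollow shaft with d_i/d_o = 0.736: τ_max = 16T/(π d_o³ (1−k⁴)), so d_o = [16T/(π τ_allow (1−k⁴))]^(1/3) = [16·718.0/(π·1.39×10^8·0.7066)]^(1/3) = 0.03339 m.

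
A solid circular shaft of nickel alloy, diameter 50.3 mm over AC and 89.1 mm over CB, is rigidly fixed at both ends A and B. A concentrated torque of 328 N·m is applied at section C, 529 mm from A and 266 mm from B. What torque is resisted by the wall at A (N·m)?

Compatibility: T_A·a/J_AC = T_B·b/J_CB with T_A + T_B = T₀.
J_AC = 6.28×10^-7 m⁴, J_CB = 6.19×10^-6 m⁴, so T_A = T₀·(J_AC/a)/((J_AC/a)+(J_CB/b)) = 15.94 N·m, T_B = 312.1 N·m.

15.9 N·m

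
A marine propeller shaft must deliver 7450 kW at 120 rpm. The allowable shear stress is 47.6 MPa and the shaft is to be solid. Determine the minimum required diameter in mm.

399 mm

ω = 2π·120/60 = 12.57 rad/s, so T = P/ω = 7450×10³ / 12.57 = 592900 N·m.
For a solid shaft τ_max = 16T/(πd³), so d = (16T/(π τ_allow))^(1/3) = (16·592900/(π·4.76×10^7))^(1/3) = 0.3988 m.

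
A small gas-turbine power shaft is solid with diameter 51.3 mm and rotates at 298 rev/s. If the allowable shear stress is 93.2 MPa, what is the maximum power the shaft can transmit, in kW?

4630 kW

J = πd⁴/32 = π(0.0513)⁴/32 = 6.799×10^-7 m⁴.
T_max = τ_allow·J/r = 9.32×10^7 × 6.799×10^-7 / 0.0256 = 2471 N·m.
ω = 2π·298 = 1872 rad/s, so P_max = T_max·ω = 4.626×10^6 W.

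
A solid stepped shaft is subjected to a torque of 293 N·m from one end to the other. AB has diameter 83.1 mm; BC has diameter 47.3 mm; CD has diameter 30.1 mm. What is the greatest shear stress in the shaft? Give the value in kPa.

54700 kPa

Under the same torque, τ_max = 16T/(πd³) is largest where d is smallest — segment CD (d = 30.1 mm).
τ_max = 16·293.0/(π·(0.0301)³) = 5.472×10^7 Pa.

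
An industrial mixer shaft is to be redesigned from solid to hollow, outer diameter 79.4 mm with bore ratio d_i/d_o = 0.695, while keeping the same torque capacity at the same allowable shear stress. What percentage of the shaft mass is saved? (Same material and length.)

Equal τ_max and T ⇒ the solid shaft needs d_s³ = d_o³(1−k⁴), so d_s = 79.4·(1−0.695⁴)^(1/3) = 72.67 mm.
Area ratio A_h/A_s = d_o²(1−k²)/d_s² = (1−k²)/(1−k⁴)^(2/3) = 0.6172.
Mass saving = 1 − 0.6172 = 38.3 %.

38.3 %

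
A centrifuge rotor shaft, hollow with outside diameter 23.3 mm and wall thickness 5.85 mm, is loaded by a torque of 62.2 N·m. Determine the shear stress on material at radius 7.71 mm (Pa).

1.77e7 Pa

J = π(d_o⁴ − d_i⁴)/32 = π(0.0233⁴ − 0.0116⁴)/32 = 2.716×10^-8 m⁴.
Shear stress varies linearly with radius: τ = T·r/J = 62.20 × 0.00771 / 2.716×10^-8 = 1.766×10^7 Pa.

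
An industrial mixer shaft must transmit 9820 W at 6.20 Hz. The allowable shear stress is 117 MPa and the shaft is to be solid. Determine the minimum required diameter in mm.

ω = 2π·6.20 = 38.96 rad/s, so T = P/ω = 9820 / 38.96 = 252.1 N·m.
For a solid shaft τ_max = 16T/(πd³), so d = (16T/(π τ_allow))^(1/3) = (16·252.1/(π·1.17×10^8))^(1/3) = 0.02222 m.

22.2 mm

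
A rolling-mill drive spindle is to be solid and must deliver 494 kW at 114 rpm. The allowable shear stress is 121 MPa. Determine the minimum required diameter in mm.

120 mm

ω = 2π·114/60 = 11.94 rad/s, so T = P/ω = 494×10³ / 11.94 = 41380 N·m.
For a solid shaft τ_max = 16T/(πd³), so d = (16T/(π τ_allow))^(1/3) = (16·41380/(π·1.21×10^8))^(1/3) = 0.1203 m.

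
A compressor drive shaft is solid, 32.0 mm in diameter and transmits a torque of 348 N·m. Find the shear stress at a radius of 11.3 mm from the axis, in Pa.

J = πd⁴/32 = π(0.0320)⁴/32 = 1.029×10^-7 m⁴.
Shear stress varies linearly with radius: τ = T·r/J = 348.0 × 0.0113 / 1.029×10^-7 = 3.820×10^7 Pa.

3.82e7 Pa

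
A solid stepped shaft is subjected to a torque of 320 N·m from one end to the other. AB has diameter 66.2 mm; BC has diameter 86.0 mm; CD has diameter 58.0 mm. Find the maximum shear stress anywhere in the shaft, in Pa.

Under the same torque, τ_max = 16T/(πd³) is largest where d is smallest — segment CD (d = 58.0 mm).
τ_max = 16·320.0/(π·(0.0580)³) = 8.353×10^6 Pa.

8.35e6 Pa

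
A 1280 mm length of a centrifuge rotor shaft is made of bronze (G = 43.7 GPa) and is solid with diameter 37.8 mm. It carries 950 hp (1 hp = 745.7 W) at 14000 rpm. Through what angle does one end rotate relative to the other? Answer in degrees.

ω = 2π·14000/60 = 1466 rad/s, so T = P/ω = 950×745.7 / 1466 = 483.2 N·m.
J = πd⁴/32 = π(0.0378)⁴/32 = 2.004×10^-7 m⁴.
θ = T·L/(G·J) = 483.2 × 1.28 / (43.7×10⁹ × 2.004×10^-7) = 0.07061 rad.

4.05°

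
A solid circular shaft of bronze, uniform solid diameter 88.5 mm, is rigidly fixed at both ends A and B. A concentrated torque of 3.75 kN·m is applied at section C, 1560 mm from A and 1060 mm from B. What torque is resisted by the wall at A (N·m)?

With uniform GJ and both ends fixed, compatibility θ_AC = θ_CB gives T_A·a = T_B·b, together with T_A + T_B = T₀.
T_A = T₀·b/(a+b) = 3750·1060/2620 = 1517 N·m; T_B = 2233 N·m.

1520 N·m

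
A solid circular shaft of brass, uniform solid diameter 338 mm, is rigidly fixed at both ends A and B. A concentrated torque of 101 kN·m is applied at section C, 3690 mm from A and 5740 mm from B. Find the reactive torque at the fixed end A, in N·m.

61500 N·m

With uniform GJ and both ends fixed, compatibility θ_AC = θ_CB gives T_A·a = T_B·b, together with T_A + T_B = T₀.
T_A = T₀·b/(a+b) = 101000·5740/9430 = 61480 N·m; T_B = 39520 N·m.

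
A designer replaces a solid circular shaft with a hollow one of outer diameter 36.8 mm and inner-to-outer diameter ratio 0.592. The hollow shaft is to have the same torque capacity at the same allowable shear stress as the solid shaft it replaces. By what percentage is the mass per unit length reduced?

29.1 %

Equal τ_max and T ⇒ the solid shaft needs d_s³ = d_o³(1−k⁴), so d_s = 36.8·(1−0.592⁴)^(1/3) = 35.23 mm.
Area ratio A_h/A_s = d_o²(1−k²)/d_s² = (1−k²)/(1−k⁴)^(2/3) = 0.7088.
Mass saving = 1 − 0.7088 = 29.1 %.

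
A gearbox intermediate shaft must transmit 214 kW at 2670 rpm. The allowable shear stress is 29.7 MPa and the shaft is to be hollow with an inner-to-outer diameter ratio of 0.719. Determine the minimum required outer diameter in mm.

ω = 2π·2670/60 = 279.6 rad/s, so T = P/ω = 214×10³ / 279.6 = 765.4 N·m.
For a hollow shaft with d_i/d_o = 0.719: τ_max = 16T/(π d_o³ (1−k⁴)), so d_o = [16T/(π τ_allow (1−k⁴))]^(1/3) = [16·765.4/(π·2.97×10^7·0.7328)]^(1/3) = 0.05637 m.

56.4 mm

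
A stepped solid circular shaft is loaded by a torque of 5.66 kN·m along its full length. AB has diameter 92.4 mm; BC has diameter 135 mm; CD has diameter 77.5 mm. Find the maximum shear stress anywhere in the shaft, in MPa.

Under the same torque, τ_max = 16T/(πd³) is largest where d is smallest — segment CD (d = 77.5 mm).
τ_max = 16·5660/(π·(0.0775)³) = 6.193×10^7 Pa.

61.9 MPa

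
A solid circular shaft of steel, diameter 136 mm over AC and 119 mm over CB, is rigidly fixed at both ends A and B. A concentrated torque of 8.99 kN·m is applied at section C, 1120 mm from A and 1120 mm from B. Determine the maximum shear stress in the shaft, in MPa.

Compatibility: T_A·a/J_AC = T_B·b/J_CB with T_A + T_B = T₀.
J_AC = 3.36×10^-5 m⁴, J_CB = 1.97×10^-5 m⁴, so T_A = T₀·(J_AC/a)/((J_AC/a)+(J_CB/b)) = 5668 N·m, T_B = 3322 N·m.
τ in each portion: τ_AC = 1.15×10^7 Pa, τ_CB = 1.00×10^7 Pa; maximum is in AC.
τ_max = T_AC·r/J = 5668·0.0680/3.36×10^-5 = 1.148×10^7 Pa.

11.5 MPa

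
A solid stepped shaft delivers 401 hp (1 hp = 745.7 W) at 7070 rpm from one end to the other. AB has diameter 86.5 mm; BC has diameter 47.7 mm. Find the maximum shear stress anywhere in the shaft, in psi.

2750 psi

ω = 2π·7070/60 = 740.4 rad/s, so T = P/ω = 401×745.7 / 740.4 = 403.9 N·m.
Under the same torque, τ_max = 16T/(πd³) is largest where d is smallest — segment BC (d = 47.7 mm).
τ_max = 16·403.9/(π·(0.0477)³) = 1.895×10^7 Pa.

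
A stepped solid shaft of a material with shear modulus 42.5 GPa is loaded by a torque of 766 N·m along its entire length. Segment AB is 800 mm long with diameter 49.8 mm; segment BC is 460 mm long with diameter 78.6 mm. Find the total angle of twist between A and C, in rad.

J_AB = π(0.0498)⁴/32 = 6.04×10^-7 m⁴; J_BC = π(0.0786)⁴/32 = 3.75×10^-6 m⁴.
θ = (T/G)·Σ L_i/J_i = (766.0/42.5×10⁹)·(0.800/6.04×10^-7 + 0.460/3.75×10^-6) = 0.02609 rad.

0.0261 rad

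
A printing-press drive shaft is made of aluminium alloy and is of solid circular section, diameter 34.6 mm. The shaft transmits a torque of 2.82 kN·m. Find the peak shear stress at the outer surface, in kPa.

347000 kPa

J = πd⁴/32 = π(0.0346)⁴/32 = 1.407×10^-7 m⁴.
τ_max = T·r/J = 2820 × 0.0173 / 1.407×10^-7 = 3.467×10^8 Pa.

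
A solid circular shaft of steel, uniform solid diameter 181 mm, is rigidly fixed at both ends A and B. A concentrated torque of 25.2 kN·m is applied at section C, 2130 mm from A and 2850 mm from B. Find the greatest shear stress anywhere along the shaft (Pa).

With uniform GJ and both ends fixed, compatibility θ_AC = θ_CB gives T_A·a = T_B·b, together with T_A + T_B = T₀.
T_A = T₀·b/(a+b) = 25200·2850/4980 = 14420 N·m; T_B = 10780 N·m.
τ in each portion: τ_AC = 1.24×10^7 Pa, τ_CB = 9.26×10^6 Pa; maximum is in AC.
τ_max = T_AC·r/J = 14420·0.0905/1.05×10^-4 = 1.239×10^7 Pa.

1.24e7 Pa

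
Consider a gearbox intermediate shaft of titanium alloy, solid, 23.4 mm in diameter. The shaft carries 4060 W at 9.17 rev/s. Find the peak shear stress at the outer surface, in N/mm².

28.0 N/mm²

ω = 2π·9.17 = 57.62 rad/s, so T = P/ω = 4060 / 57.62 = 70.47 N·m.
J = πd⁴/32 = π(0.0234)⁴/32 = 2.943×10^-8 m⁴.
τ_max = T·r/J = 70.47 × 0.0117 / 2.943×10^-8 = 2.801×10^7 Pa.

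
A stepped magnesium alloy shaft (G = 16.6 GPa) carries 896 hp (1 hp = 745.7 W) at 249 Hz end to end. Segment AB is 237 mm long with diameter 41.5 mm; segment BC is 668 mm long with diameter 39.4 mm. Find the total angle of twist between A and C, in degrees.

5.36°

ω = 2π·249 = 1565 rad/s, so T = P/ω = 896×745.7 / 1565 = 427.1 N·m.
J_AB = π(0.0415)⁴/32 = 2.91×10^-7 m⁴; J_BC = π(0.0394)⁴/32 = 2.37×10^-7 m⁴.
θ = (T/G)·Σ L_i/J_i = (427.1/16.6×10⁹)·(0.237/2.91×10^-7 + 0.668/2.37×10^-7) = 0.09358 rad.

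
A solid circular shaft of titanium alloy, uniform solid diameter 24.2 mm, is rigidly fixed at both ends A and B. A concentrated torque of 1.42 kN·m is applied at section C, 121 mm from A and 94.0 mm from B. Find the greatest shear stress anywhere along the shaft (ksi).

41.7 ksi

With uniform GJ and both ends fixed, compatibility θ_AC = θ_CB gives T_A·a = T_B·b, together with T_A + T_B = T₀.
T_A = T₀·b/(a+b) = 1420·94.0/215.0 = 620.8 N·m; T_B = 799.2 N·m.
τ in each portion: τ_AC = 2.23×10^8 Pa, τ_CB = 2.87×10^8 Pa; maximum is in CB.
τ_max = T_CB·r/J = 799.2·0.0121/3.37×10^-8 = 2.872×10^8 Pa.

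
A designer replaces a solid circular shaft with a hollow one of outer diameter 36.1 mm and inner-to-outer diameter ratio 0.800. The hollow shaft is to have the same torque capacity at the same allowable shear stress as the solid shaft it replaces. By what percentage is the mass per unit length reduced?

48.8 %

Equal τ_max and T ⇒ the solid shaft needs d_s³ = d_o³(1−k⁴), so d_s = 36.1·(1−0.800⁴)^(1/3) = 30.28 mm.
Area ratio A_h/A_s = d_o²(1−k²)/d_s² = (1−k²)/(1−k⁴)^(2/3) = 0.5115.
Mass saving = 1 − 0.5115 = 48.8 %.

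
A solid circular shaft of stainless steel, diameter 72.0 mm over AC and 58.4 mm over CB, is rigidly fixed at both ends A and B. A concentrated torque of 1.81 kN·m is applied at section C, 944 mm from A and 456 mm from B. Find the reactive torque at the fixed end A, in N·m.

Compatibility: T_A·a/J_AC = T_B·b/J_CB with T_A + T_B = T₀.
J_AC = 2.64×10^-6 m⁴, J_CB = 1.14×10^-6 m⁴, so T_A = T₀·(J_AC/a)/((J_AC/a)+(J_CB/b)) = 954.6 N·m, T_B = 855.4 N·m.

955 N·m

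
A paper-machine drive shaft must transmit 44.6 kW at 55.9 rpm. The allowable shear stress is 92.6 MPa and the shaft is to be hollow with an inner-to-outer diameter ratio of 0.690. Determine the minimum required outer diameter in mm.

81.5 mm

ω = 2π·55.9/60 = 5.854 rad/s, so T = P/ω = 44.6×10³ / 5.854 = 7619 N·m.
For a hollow shaft with d_i/d_o = 0.690: τ_max = 16T/(π d_o³ (1−k⁴)), so d_o = [16T/(π τ_allow (1−k⁴))]^(1/3) = [16·7619/(π·9.26×10^7·0.7733)]^(1/3) = 0.08153 m.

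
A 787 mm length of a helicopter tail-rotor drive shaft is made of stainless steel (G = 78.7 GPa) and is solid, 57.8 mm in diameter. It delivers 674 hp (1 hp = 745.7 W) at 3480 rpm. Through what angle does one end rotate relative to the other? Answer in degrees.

ω = 2π·3480/60 = 364.4 rad/s, so T = P/ω = 674×745.7 / 364.4 = 1379 N·m.
J = πd⁴/32 = π(0.0578)⁴/32 = 1.096×10^-6 m⁴.
θ = T·L/(G·J) = 1379 × 0.787 / (78.7×10⁹ × 1.096×10^-6) = 0.01259 rad.

0.721°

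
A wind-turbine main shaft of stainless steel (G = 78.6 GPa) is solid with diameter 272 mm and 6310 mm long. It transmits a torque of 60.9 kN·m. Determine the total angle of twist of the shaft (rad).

J = πd⁴/32 = π(0.272)⁴/32 = 5.374×10^-4 m⁴.
θ = T·L/(G·J) = 60900 × 6.31 / (78.6×10⁹ × 5.374×10^-4) = 9.098×10^-3 rad.

0.00910 rad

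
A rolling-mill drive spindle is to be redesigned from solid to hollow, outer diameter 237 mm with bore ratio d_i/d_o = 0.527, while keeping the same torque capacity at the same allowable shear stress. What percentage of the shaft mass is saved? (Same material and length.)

Equal τ_max and T ⇒ the solid shaft needs d_s³ = d_o³(1−k⁴), so d_s = 237·(1−0.527⁴)^(1/3) = 230.7 mm.
Area ratio A_h/A_s = d_o²(1−k²)/d_s² = (1−k²)/(1−k⁴)^(2/3) = 0.7620.
Mass saving = 1 − 0.7620 = 23.8 %.

23.8 %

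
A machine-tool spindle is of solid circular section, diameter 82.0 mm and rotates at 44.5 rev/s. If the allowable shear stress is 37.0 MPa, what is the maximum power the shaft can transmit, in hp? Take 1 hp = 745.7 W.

1500 hp

J = πd⁴/32 = π(0.0820)⁴/32 = 4.439×10^-6 m⁴.
T_max = τ_allow·J/r = 3.70×10^7 × 4.439×10^-6 / 0.0410 = 4006 N·m.
ω = 2π·44.5 = 279.6 rad/s, so P_max = T_max·ω = 1.120×10^6 W.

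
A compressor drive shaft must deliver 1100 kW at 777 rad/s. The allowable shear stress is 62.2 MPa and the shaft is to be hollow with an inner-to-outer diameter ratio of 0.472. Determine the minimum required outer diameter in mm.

ω = 777 rad/s, so T = P/ω = 1100×10³ / 777.0 = 1416 N·m.
For a hollow shaft with d_i/d_o = 0.472: τ_max = 16T/(π d_o³ (1−k⁴)), so d_o = [16T/(π τ_allow (1−k⁴))]^(1/3) = [16·1416/(π·6.22×10^7·0.9504)]^(1/3) = 0.04959 m.

49.6 mm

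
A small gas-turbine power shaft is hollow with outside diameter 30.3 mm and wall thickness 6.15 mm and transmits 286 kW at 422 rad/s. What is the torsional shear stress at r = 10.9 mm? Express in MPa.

102 MPa

ω = 422 rad/s, so T = P/ω = 286×10³ / 422.0 = 677.7 N·m.
J = π(d_o⁴ − d_i⁴)/32 = π(0.0303⁴ − 0.0180⁴)/32 = 7.244×10^-8 m⁴.
Shear stress varies linearly with radius: τ = T·r/J = 677.7 × 0.0109 / 7.244×10^-8 = 1.020×10^8 Pa.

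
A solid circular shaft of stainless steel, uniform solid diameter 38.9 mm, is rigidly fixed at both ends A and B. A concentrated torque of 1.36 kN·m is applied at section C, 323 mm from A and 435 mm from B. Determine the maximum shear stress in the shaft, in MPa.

With uniform GJ and both ends fixed, compatibility θ_AC = θ_CB gives T_A·a = T_B·b, together with T_A + T_B = T₀.
T_A = T₀·b/(a+b) = 1360·435/758.0 = 780.5 N·m; T_B = 579.5 N·m.
τ in each portion: τ_AC = 6.75×10^7 Pa, τ_CB = 5.01×10^7 Pa; maximum is in AC.
τ_max = T_AC·r/J = 780.5·0.0194/2.25×10^-7 = 6.753×10^7 Pa.

67.5 MPa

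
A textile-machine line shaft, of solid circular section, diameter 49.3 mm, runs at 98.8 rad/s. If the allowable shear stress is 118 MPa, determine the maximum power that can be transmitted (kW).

J = πd⁴/32 = π(0.0493)⁴/32 = 5.799×10^-7 m⁴.
T_max = τ_allow·J/r = 1.18×10^8 × 5.799×10^-7 / 0.0246 = 2776 N·m.
ω = 98.8 rad/s, so P_max = T_max·ω = 2.743×10^5 W.

274 kW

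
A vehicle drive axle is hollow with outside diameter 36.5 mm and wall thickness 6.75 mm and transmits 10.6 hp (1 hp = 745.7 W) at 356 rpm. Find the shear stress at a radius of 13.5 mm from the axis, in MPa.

ω = 2π·356/60 = 37.28 rad/s, so T = P/ω = 10.6×745.7 / 37.28 = 212.0 N·m.
J = π(d_o⁴ − d_i⁴)/32 = π(0.0365⁴ − 0.0230⁴)/32 = 1.468×10^-7 m⁴.
Shear stress varies linearly with radius: τ = T·r/J = 212.0 × 0.0135 / 1.468×10^-7 = 1.950×10^7 Pa.

19.5 MPa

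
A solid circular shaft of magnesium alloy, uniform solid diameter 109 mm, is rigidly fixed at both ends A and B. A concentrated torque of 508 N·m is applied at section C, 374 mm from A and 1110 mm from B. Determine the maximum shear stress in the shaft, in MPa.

With uniform GJ and both ends fixed, compatibility θ_AC = θ_CB gives T_A·a = T_B·b, together with T_A + T_B = T₀.
T_A = T₀·b/(a+b) = 508.0·1110/1484 = 380.0 N·m; T_B = 128.0 N·m.
τ in each portion: τ_AC = 1.49×10^6 Pa, τ_CB = 5.03×10^5 Pa; maximum is in AC.
τ_max = T_AC·r/J = 380.0·0.0545/1.39×10^-5 = 1.494×10^6 Pa.

1.49 MPa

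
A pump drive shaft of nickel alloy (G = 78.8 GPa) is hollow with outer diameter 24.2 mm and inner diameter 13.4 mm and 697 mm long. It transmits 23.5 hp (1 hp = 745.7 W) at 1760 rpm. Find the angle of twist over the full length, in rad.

0.0276 rad

ω = 2π·1760/60 = 184.3 rad/s, so T = P/ω = 23.5×745.7 / 184.3 = 95.08 N·m.
J = π(d_o⁴ − d_i⁴)/32 = π(0.0242⁴ − 0.0134⁴)/32 = 3.051×10^-8 m⁴.
θ = T·L/(G·J) = 95.08 × 0.697 / (78.8×10⁹ × 3.051×10^-8) = 0.02757 rad.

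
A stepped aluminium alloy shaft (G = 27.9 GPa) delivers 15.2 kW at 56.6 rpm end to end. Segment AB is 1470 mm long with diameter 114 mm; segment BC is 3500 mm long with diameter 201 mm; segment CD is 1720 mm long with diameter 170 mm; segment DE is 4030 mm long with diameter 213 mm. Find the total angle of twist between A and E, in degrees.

ω = 2π·56.6/60 = 5.927 rad/s, so T = P/ω = 15.2×10³ / 5.927 = 2564 N·m.
J_AB = π(0.114)⁴/32 = 1.66×10^-5 m⁴; J_BC = π(0.201)⁴/32 = 1.60×10^-4 m⁴; J_CD = π(0.170)⁴/32 = 8.20×10^-5 m⁴; J_DE = π(0.213)⁴/32 = 2.02×10^-4 m⁴.
θ = (T/G)·Σ L_i/J_i = (2564/27.9×10⁹)·(1.47/1.66×10^-5 + 3.50/1.60×10^-4 + 1.72/8.20×10^-5 + 4.03/2.02×10^-4) = 0.01392 rad.

0.797°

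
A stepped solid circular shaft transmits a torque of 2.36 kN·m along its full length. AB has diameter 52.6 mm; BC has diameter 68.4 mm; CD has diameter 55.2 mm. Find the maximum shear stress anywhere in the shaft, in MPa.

82.6 MPa

Under the same torque, τ_max = 16T/(πd³) is largest where d is smallest — segment AB (d = 52.6 mm).
τ_max = 16·2360/(π·(0.0526)³) = 8.259×10^7 Pa.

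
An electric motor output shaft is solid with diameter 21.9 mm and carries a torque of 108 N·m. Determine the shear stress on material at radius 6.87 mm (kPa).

J = πd⁴/32 = π(0.0219)⁴/32 = 2.258×10^-8 m⁴.
Shear stress varies linearly with radius: τ = T·r/J = 108.0 × 0.00687 / 2.258×10^-8 = 3.286×10^7 Pa.

32900 kPa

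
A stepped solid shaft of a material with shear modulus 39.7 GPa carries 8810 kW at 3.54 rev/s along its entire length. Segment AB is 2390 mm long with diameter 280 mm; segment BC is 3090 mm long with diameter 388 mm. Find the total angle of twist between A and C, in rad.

0.0534 rad

ω = 2π·3.54 = 22.24 rad/s, so T = P/ω = 8810×10³ / 22.24 = 396100 N·m.
J_AB = π(0.280)⁴/32 = 6.03×10^-4 m⁴; J_BC = π(0.388)⁴/32 = 2.22×10^-3 m⁴.
θ = (T/G)·Σ L_i/J_i = (396100/39.7×10⁹)·(2.39/6.03×10^-4 + 3.09/2.22×10^-3) = 0.05337 rad.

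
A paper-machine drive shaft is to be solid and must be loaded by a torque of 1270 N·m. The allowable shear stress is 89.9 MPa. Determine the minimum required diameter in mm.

41.6 mm

For a solid shaft τ_max = 16T/(πd³), so d = (16T/(π τ_allow))^(1/3) = (16·1270/(π·8.99×10^7))^(1/3) = 0.04159 m.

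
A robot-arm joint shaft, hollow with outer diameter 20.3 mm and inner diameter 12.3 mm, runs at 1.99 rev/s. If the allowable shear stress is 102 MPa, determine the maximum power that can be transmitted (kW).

J = π(d_o⁴ − d_i⁴)/32 = π(0.0203⁴ − 0.0123⁴)/32 = 1.442×10^-8 m⁴.
T_max = τ_allow·J/r = 1.02×10^8 × 1.442×10^-8 / 0.0102 = 145.0 N·m.
ω = 2π·1.99 = 12.50 rad/s, so P_max = T_max·ω = 1812 W.

1.81 kW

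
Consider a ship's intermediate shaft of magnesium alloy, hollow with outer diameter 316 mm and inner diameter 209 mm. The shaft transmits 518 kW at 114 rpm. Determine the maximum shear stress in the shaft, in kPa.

ω = 2π·114/60 = 11.94 rad/s, so T = P/ω = 518×10³ / 11.94 = 43390 N·m.
J = π(d_o⁴ − d_i⁴)/32 = π(0.316⁴ − 0.209⁴)/32 = 7.916×10^-4 m⁴.
τ_max = T·r/J = 43390 × 0.158 / 7.916×10^-4 = 8.661×10^6 Pa.

8660 kPa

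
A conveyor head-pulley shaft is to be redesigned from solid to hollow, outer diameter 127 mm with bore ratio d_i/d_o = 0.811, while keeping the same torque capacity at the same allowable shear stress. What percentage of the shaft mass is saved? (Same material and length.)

Equal τ_max and T ⇒ the solid shaft needs d_s³ = d_o³(1−k⁴), so d_s = 127·(1−0.811⁴)^(1/3) = 105.1 mm.
Area ratio A_h/A_s = d_o²(1−k²)/d_s² = (1−k²)/(1−k⁴)^(2/3) = 0.4994.
Mass saving = 1 − 0.4994 = 50.1 %.

50.1 %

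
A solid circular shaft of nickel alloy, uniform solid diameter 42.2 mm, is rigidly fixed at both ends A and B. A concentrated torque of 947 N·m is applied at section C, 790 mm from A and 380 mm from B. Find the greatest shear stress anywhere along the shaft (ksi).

With uniform GJ and both ends fixed, compatibility θ_AC = θ_CB gives T_A·a = T_B·b, together with T_A + T_B = T₀.
T_A = T₀·b/(a+b) = 947.0·380/1170 = 307.6 N·m; T_B = 639.4 N·m.
τ in each portion: τ_AC = 2.08×10^7 Pa, τ_CB = 4.33×10^7 Pa; maximum is in CB.
τ_max = T_CB·r/J = 639.4·0.0211/3.11×10^-7 = 4.333×10^7 Pa.

6.28 ksi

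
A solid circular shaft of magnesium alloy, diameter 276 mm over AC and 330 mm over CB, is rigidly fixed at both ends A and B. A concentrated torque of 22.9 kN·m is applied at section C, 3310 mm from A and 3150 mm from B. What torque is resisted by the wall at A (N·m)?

Compatibility: T_A·a/J_AC = T_B·b/J_CB with T_A + T_B = T₀.
J_AC = 5.70×10^-4 m⁴, J_CB = 1.16×10^-3 m⁴, so T_A = T₀·(J_AC/a)/((J_AC/a)+(J_CB/b)) = 7276 N·m, T_B = 15620 N·m.

7280 N·m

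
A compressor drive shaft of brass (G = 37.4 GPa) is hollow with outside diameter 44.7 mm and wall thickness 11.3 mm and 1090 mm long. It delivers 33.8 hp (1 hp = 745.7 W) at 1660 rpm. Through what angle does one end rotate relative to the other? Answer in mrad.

ω = 2π·1660/60 = 173.8 rad/s, so T = P/ω = 33.8×745.7 / 173.8 = 145.0 N·m.
J = π(d_o⁴ − d_i⁴)/32 = π(0.0447⁴ − 0.0221⁴)/32 = 3.685×10^-7 m⁴.
θ = T·L/(G·J) = 145.0 × 1.09 / (37.4×10⁹ × 3.685×10^-7) = 0.01147 rad.

11.5 mrad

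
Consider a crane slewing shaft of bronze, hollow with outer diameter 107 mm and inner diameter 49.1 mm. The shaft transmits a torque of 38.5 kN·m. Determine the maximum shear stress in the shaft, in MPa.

167 MPa

J = π(d_o⁴ − d_i⁴)/32 = π(0.107⁴ − 0.0491⁴)/32 = 1.230×10^-5 m⁴.
τ_max = T·r/J = 38500 × 0.0535 / 1.230×10^-5 = 1.675×10^8 Pa.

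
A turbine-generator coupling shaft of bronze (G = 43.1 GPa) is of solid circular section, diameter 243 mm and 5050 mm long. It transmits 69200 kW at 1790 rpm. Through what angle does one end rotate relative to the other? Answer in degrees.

7.24°

ω = 2π·1790/60 = 187.4 rad/s, so T = P/ω = 69200×10³ / 187.4 = 369200 N·m.
J = πd⁴/32 = π(0.243)⁴/32 = 3.423×10^-4 m⁴.
θ = T·L/(G·J) = 369200 × 5.05 / (43.1×10⁹ × 3.423×10^-4) = 0.1264 rad.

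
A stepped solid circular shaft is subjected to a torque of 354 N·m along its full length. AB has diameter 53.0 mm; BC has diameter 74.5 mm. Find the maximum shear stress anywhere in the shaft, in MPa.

Under the same torque, τ_max = 16T/(πd³) is largest where d is smallest — segment AB (d = 53.0 mm).
τ_max = 16·354.0/(π·(0.0530)³) = 1.211×10^7 Pa.

12.1 MPa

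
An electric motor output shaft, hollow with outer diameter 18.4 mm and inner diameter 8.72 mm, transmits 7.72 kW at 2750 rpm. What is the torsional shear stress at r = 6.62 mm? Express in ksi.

ω = 2π·2750/60 = 288.0 rad/s, so T = P/ω = 7.72×10³ / 288.0 = 26.81 N·m.
J = π(d_o⁴ − d_i⁴)/32 = π(0.0184⁴ − 0.00872⁴)/32 = 1.069×10^-8 m⁴.
Shear stress varies linearly with radius: τ = T·r/J = 26.81 × 0.00662 / 1.069×10^-8 = 1.661×10^7 Pa.

2.41 ksi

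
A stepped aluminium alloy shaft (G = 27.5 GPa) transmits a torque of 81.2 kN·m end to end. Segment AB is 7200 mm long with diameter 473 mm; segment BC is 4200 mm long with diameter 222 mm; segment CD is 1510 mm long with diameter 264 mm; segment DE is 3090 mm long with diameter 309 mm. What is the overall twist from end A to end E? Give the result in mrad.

75.9 mrad

J_AB = π(0.473)⁴/32 = 4.91×10^-3 m⁴; J_BC = π(0.222)⁴/32 = 2.38×10^-4 m⁴; J_CD = π(0.264)⁴/32 = 4.77×10^-4 m⁴; J_DE = π(0.309)⁴/32 = 8.95×10^-4 m⁴.
θ = (T/G)·Σ L_i/J_i = (81200/27.5×10⁹)·(7.20/4.91×10^-3 + 4.20/2.38×10^-4 + 1.51/4.77×10^-4 + 3.09/8.95×10^-4) = 0.07588 rad.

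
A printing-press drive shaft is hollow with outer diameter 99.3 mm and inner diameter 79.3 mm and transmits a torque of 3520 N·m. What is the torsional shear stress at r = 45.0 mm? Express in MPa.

J = π(d_o⁴ − d_i⁴)/32 = π(0.0993⁴ − 0.0793⁴)/32 = 5.663×10^-6 m⁴.
Shear stress varies linearly with radius: τ = T·r/J = 3520 × 0.0450 / 5.663×10^-6 = 2.797×10^7 Pa.

28.0 MPa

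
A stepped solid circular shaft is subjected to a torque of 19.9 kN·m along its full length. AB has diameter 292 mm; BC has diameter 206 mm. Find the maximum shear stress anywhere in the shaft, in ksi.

Under the same torque, τ_max = 16T/(πd³) is largest where d is smallest — segment BC (d = 206 mm).
τ_max = 16·19900/(π·(0.206)³) = 1.159×10^7 Pa.

1.68 ksi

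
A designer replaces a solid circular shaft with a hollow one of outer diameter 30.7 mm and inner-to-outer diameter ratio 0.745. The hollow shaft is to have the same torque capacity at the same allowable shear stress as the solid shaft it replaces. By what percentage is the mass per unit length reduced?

Equal τ_max and T ⇒ the solid shaft needs d_s³ = d_o³(1−k⁴), so d_s = 30.7·(1−0.745⁴)^(1/3) = 27.15 mm.
Area ratio A_h/A_s = d_o²(1−k²)/d_s² = (1−k²)/(1−k⁴)^(2/3) = 0.5688.
Mass saving = 1 − 0.5688 = 43.1 %.

43.1 %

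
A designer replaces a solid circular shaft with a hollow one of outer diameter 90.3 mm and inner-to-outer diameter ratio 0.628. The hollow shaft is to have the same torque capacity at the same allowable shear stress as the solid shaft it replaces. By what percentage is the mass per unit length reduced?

32.2 %

Equal τ_max and T ⇒ the solid shaft needs d_s³ = d_o³(1−k⁴), so d_s = 90.3·(1−0.628⁴)^(1/3) = 85.35 mm.
Area ratio A_h/A_s = d_o²(1−k²)/d_s² = (1−k²)/(1−k⁴)^(2/3) = 0.6779.
Mass saving = 1 − 0.6779 = 32.2 %.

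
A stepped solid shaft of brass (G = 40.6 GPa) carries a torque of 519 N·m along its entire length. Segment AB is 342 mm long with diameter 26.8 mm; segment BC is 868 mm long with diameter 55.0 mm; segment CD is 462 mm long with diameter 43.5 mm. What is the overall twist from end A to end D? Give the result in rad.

J_AB = π(0.0268)⁴/32 = 5.06×10^-8 m⁴; J_BC = π(0.0550)⁴/32 = 8.98×10^-7 m⁴; J_CD = π(0.0435)⁴/32 = 3.52×10^-7 m⁴.
θ = (T/G)·Σ L_i/J_i = (519.0/40.6×10⁹)·(0.342/5.06×10^-8 + 0.868/8.98×10^-7 + 0.462/3.52×10^-7) = 0.1155 rad.

0.115 rad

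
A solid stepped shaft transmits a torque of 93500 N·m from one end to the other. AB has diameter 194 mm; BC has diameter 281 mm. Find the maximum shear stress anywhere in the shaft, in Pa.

6.52e7 Pa

Under the same torque, τ_max = 16T/(πd³) is largest where d is smallest — segment AB (d = 194 mm).
τ_max = 16·93500/(π·(0.194)³) = 6.522×10^7 Pa.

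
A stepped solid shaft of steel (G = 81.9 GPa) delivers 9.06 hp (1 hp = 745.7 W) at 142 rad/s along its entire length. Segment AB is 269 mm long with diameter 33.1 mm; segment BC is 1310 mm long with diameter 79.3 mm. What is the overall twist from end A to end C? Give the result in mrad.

ω = 142 rad/s, so T = P/ω = 9.06×745.7 / 142.0 = 47.58 N·m.
J_AB = π(0.0331)⁴/32 = 1.18×10^-7 m⁴; J_BC = π(0.0793)⁴/32 = 3.88×10^-6 m⁴.
θ = (T/G)·Σ L_i/J_i = (47.58/81.9×10⁹)·(0.269/1.18×10^-7 + 1.31/3.88×10^-6) = 1.522×10^-3 rad.

1.52 mrad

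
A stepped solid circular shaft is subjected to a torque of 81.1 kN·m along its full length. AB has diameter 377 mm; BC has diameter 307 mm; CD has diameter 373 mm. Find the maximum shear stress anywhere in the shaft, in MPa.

Under the same torque, τ_max = 16T/(πd³) is largest where d is smallest — segment BC (d = 307 mm).
τ_max = 16·81100/(π·(0.307)³) = 1.427×10^7 Pa.

14.3 MPa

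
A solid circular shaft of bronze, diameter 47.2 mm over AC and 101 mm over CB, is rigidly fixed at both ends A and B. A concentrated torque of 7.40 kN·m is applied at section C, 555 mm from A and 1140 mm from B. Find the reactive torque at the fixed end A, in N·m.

Compatibility: T_A·a/J_AC = T_B·b/J_CB with T_A + T_B = T₀.
J_AC = 4.87×10^-7 m⁴, J_CB = 1.02×10^-5 m⁴, so T_A = T₀·(J_AC/a)/((J_AC/a)+(J_CB/b)) = 660.3 N·m, T_B = 6740 N·m.

660 N·m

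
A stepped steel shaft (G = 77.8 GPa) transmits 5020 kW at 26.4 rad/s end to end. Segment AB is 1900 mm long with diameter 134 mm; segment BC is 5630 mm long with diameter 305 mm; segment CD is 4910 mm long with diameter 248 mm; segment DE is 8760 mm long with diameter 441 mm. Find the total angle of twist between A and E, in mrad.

ω = 26.4 rad/s, so T = P/ω = 5020×10³ / 26.40 = 190200 N·m.
J_AB = π(0.134)⁴/32 = 3.17×10^-5 m⁴; J_BC = π(0.305)⁴/32 = 8.50×10^-4 m⁴; J_CD = π(0.248)⁴/32 = 3.71×10^-4 m⁴; J_DE = π(0.441)⁴/32 = 3.71×10^-3 m⁴.
θ = (T/G)·Σ L_i/J_i = (190200/77.8×10⁹)·(1.90/3.17×10^-5 + 5.63/8.50×10^-4 + 4.91/3.71×10^-4 + 8.76/3.71×10^-3) = 0.2010 rad.

201 mrad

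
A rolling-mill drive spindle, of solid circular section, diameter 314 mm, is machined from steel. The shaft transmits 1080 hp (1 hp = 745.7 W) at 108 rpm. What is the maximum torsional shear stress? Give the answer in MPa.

ω = 2π·108/60 = 11.31 rad/s, so T = P/ω = 1080×745.7 / 11.31 = 71210 N·m.
J = πd⁴/32 = π(0.314)⁴/32 = 9.544×10^-4 m⁴.
τ_max = T·r/J = 71210 × 0.157 / 9.544×10^-4 = 1.171×10^7 Pa.

11.7 MPa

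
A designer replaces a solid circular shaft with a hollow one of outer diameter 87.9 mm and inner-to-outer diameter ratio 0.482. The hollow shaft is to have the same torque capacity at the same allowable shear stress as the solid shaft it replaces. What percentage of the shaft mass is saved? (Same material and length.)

20.3 %

Equal τ_max and T ⇒ the solid shaft needs d_s³ = d_o³(1−k⁴), so d_s = 87.9·(1−0.482⁴)^(1/3) = 86.29 mm.
Area ratio A_h/A_s = d_o²(1−k²)/d_s² = (1−k²)/(1−k⁴)^(2/3) = 0.7966.
Mass saving = 1 − 0.7966 = 20.3 %.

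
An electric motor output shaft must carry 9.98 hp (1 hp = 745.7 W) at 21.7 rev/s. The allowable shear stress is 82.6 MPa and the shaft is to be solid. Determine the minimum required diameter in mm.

ω = 2π·21.7 = 136.3 rad/s, so T = P/ω = 9.98×745.7 / 136.3 = 54.58 N·m.
For a solid shaft τ_max = 16T/(πd³), so d = (16T/(π τ_allow))^(1/3) = (16·54.58/(π·8.26×10^7))^(1/3) = 0.01499 m.

15.0 mm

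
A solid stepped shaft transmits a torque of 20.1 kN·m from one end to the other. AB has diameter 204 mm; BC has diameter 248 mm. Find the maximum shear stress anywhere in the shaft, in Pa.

1.21e7 Pa

Under the same torque, τ_max = 16T/(πd³) is largest where d is smallest — segment AB (d = 204 mm).
τ_max = 16·20100/(π·(0.204)³) = 1.206×10^7 Pa.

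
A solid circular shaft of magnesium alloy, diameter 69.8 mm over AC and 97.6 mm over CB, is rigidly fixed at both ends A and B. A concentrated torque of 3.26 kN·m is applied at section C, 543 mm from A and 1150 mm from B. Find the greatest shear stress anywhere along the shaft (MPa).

17.4 MPa

Compatibility: T_A·a/J_AC = T_B·b/J_CB with T_A + T_B = T₀.
J_AC = 2.33×10^-6 m⁴, J_CB = 8.91×10^-6 m⁴, so T_A = T₀·(J_AC/a)/((J_AC/a)+(J_CB/b)) = 1162 N·m, T_B = 2098 N·m.
τ in each portion: τ_AC = 1.74×10^7 Pa, τ_CB = 1.15×10^7 Pa; maximum is in AC.
τ_max = T_AC·r/J = 1162·0.0349/2.33×10^-6 = 1.741×10^7 Pa.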